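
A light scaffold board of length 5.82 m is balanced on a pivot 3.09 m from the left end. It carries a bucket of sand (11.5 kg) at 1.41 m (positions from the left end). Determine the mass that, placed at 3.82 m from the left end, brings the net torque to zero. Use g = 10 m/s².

Sum moments about the pivot (at 3.09 m from the left end) (the support reaction has zero arm there).
Bucket of sand: 11.5 × 10 = 115 N down at 1.41 m → arm 1.68 m, τ = 115 × 1.68 = 193.2 N·m counterclockwise.
Net moment of known loads = 193.2 N·m counterclockwise.
An unknown mass m at 3.82 m has arm 0.73 m; its moment is m·g·0.73 clockwise.
Setting net torque to zero: m × 10 × 0.73 = 193.2 → m = 193.2 / (10 × 0.73) = 26.5 kg.

m ≈ 26.5 kg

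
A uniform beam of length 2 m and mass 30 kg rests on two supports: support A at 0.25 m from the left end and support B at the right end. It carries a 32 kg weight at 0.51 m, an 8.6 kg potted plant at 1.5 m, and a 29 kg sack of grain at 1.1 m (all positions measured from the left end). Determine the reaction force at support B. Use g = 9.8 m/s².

R_B ≈ 371 N

Choose support A as the axis so its reaction then has zero moment arm.
Beam weight: 30 × 9.8 = 294 N down at 1 m → arm 0.75 m, τ = 294 × 0.75 = 220.5 N·m clockwise.
Weight: 32 × 9.8 = 313.6 N down at 0.51 m → arm 0.26 m, τ = 313.6 × 0.26 = 81.54 N·m clockwise.
Potted plant: 8.6 × 9.8 = 84.28 N down at 1.5 m → arm 1.25 m, τ = 84.28 × 1.25 = 105.3 N·m clockwise.
Sack of grain: 29 × 9.8 = 284.2 N down at 1.1 m → arm 0.85 m, τ = 284.2 × 0.85 = 241.6 N·m clockwise.
Net load moment about support A = 648.9 N·m clockwise.
Reaction R at support B is upward at 2 m, arm 1.75 m → moment R × 1.75 counterclockwise.
For rotational equilibrium, R × 1.75 = 648.9, so R = 371 N.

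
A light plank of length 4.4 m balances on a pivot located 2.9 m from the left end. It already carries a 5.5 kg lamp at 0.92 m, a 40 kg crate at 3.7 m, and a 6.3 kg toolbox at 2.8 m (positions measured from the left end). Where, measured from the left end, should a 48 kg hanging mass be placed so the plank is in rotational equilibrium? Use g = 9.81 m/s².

x ≈ 2.47 m from the left end

About the pivot (at 2.9 m from the left end):
Lamp: 5.5 × 9.81 = 53.96 N down at 0.92 m → arm 1.98 m, τ = 53.96 × 1.98 = 106.8 N·m counterclockwise.
Crate: 40 × 9.81 = 392.4 N down at 3.7 m → arm 0.8 m, τ = 392.4 × 0.8 = 313.9 N·m clockwise.
Toolbox: 6.3 × 9.81 = 61.8 N down at 2.8 m → arm 0.1 m, τ = 61.8 × 0.1 = 6.18 N·m counterclockwise.
Net moment of existing loads = 200.9 N·m clockwise.
The hanging mass weighs 48 × 9.81 = 470.9 N and must supply an equal counterclockwise moment, so its lever arm about the pivot is 200.9 / 470.9 = 0.427 m.
That puts it at 2.9 − 0.427 = 2.47 m from the left end.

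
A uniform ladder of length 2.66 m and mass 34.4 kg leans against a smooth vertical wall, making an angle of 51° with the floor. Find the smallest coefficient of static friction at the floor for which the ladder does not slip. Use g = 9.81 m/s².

Take moments about the foot of the ladder.
Ladder weight 34.4×9.81 = 337.5 N acts at 1.33 m along the ladder; its horizontal arm is 1.33·cos51° = 0.837 m → τ = 282.5 N·m clockwise.
Wall normal N acts horizontally at the top; its moment arm is the height L sinθ = 2.66·sin51° = 2.067 m, counterclockwise.
Στ = 0 ⇒ N × 2.067 = 282.5 ⇒ N = 136.7 N.
ΣFx = 0 ⇒ f = N_wall = 136.7 N. ΣFy = 0 ⇒ N_floor = 337.5 N.
μ_min = f / N_floor = 136.7 / 337.5 = 0.405.

μ_min ≈ 0.405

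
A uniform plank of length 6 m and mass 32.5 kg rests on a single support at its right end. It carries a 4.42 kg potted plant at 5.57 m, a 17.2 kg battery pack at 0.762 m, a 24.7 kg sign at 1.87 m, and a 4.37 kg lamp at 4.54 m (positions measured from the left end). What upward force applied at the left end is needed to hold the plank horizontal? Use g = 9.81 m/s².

F ≈ 487 N

Sum moments about the right end (the unknown pivot reaction has zero arm there).
Beam weight: 32.5 × 9.81 = 318.8 N down at 3 m → arm 3 m, τ = 318.8 × 3 = 956.4 N·m counterclockwise.
Potted plant: 4.42 × 9.81 = 43.36 N down at 5.57 m → arm 0.43 m, τ = 43.36 × 0.43 = 18.64 N·m counterclockwise.
Battery pack: 17.2 × 9.81 = 168.7 N down at 0.762 m → arm 5.238 m, τ = 168.7 × 5.238 = 883.7 N·m counterclockwise.
Sign: 24.7 × 9.81 = 242.3 N down at 1.87 m → arm 4.13 m, τ = 242.3 × 4.13 = 1001 N·m counterclockwise.
Lamp: 4.37 × 9.81 = 42.87 N down at 4.54 m → arm 1.46 m, τ = 42.87 × 1.46 = 62.59 N·m counterclockwise.
Net moment of the loads = 2922 N·m counterclockwise.
The upward force F acts at the left end, arm 6 m, giving F × 6 clockwise.
Balancing moments: F × 6 = 2922, giving F = 2922 / 6 = 487 N.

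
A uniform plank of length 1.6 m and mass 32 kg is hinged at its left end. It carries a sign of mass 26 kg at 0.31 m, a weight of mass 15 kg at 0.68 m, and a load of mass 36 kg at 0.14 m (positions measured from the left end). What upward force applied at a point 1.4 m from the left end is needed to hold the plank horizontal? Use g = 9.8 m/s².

About the left end:
Beam weight: 32 × 9.8 = 313.6 N down at 0.8 m → arm 0.8 m, τ = 313.6 × 0.8 = 250.9 N·m clockwise.
Sign: 26 × 9.8 = 254.8 N down at 0.31 m → arm 0.31 m, τ = 254.8 × 0.31 = 78.99 N·m clockwise.
Weight: 15 × 9.8 = 147 N down at 0.68 m → arm 0.68 m, τ = 147 × 0.68 = 99.96 N·m clockwise.
Load: 36 × 9.8 = 352.8 N down at 0.14 m → arm 0.14 m, τ = 352.8 × 0.14 = 49.39 N·m clockwise.
Net moment of the loads = 479.2 N·m clockwise.
The upward force F acts at a point 1.4 m from the left end, arm 1.4 m, giving F × 1.4 counterclockwise.
Στ = 0 ⇒ F × 1.4 = 479.2 ⇒ F = 479.2 / 1.4 = 342 N.

F ≈ 342 N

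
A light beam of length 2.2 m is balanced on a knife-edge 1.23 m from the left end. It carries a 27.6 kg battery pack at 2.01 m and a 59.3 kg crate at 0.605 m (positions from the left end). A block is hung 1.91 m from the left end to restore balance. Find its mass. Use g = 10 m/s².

m ≈ 22.8 kg

Taking torques about the knife-edge (at 1.23 m from the left end):
Battery pack: 27.6 × 10 = 276 N down at 2.01 m → arm 0.78 m, τ = 276 × 0.78 = 215.3 N·m clockwise.
Crate: 59.3 × 10 = 593 N down at 0.605 m → arm 0.625 m, τ = 593 × 0.625 = 370.6 N·m counterclockwise.
Net moment of known loads = 155.3 N·m counterclockwise.
An unknown mass m at 1.91 m has arm 0.68 m; its moment is m·g·0.68 clockwise.
Setting net torque to zero: m × 10 × 0.68 = 155.3 → m = 155.3 / (10 × 0.68) = 22.8 kg.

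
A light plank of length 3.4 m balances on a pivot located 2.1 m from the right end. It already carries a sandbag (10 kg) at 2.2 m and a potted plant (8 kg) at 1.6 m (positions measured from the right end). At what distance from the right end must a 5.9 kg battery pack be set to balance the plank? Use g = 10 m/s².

x ≈ 2.61 m from the right end

Choose the pivot (at 2.1 m from the right end) as the axis so the support reaction has zero arm there.
Sandbag: 10 × 10 = 100 N down at 2.2 m → arm 0.1 m, τ = 100 × 0.1 = 10 N·m counterclockwise.
Potted plant: 8 × 10 = 80 N down at 1.6 m → arm 0.5 m, τ = 80 × 0.5 = 40 N·m clockwise.
Net moment of existing loads = 30 N·m clockwise.
The battery pack weighs 5.9 × 10 = 59 N and must supply an equal counterclockwise moment, so its lever arm about the pivot is 30 / 59 = 0.508 m.
That puts it at 2.1 + 0.508 = 2.61 m from the right end.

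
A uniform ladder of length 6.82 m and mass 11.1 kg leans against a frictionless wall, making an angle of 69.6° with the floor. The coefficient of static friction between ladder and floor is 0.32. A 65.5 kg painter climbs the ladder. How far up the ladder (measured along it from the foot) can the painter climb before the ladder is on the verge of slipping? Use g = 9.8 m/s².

Choose the foot of the ladder as the axis so the floor normal and friction both act there and drop out.
Ladder weight 11.1×9.8 = 108.8 N acts at 3.41 m along the ladder; its horizontal arm is 3.41·cos69.6° = 1.189 m → τ = 129.4 N·m clockwise.
Painter weight 65.5×9.8 = 641.9 N at distance d → arm d·cos69.6° → τ = 641.9·d·0.3486 clockwise.
Wall normal N at the top has arm L sinθ = 6.392 m counterclockwise, so Στ = 0 gives N·6.392 = 129.4 + 223.8·d.
ΣFy = 0 ⇒ N_floor = 750.7 N, so the maximum friction is μ_s·N_floor = 0.32×750.7 = 240.2 N. ΣFx = 0 ⇒ N_wall = f, so at the slipping point N = 240.2 N.
Substituting: 240.2×6.392 = 129.4 + 223.8·d ⇒ d = (1535 − 129.4) / 223.8 = 6.28 m.

d ≈ 6.28 m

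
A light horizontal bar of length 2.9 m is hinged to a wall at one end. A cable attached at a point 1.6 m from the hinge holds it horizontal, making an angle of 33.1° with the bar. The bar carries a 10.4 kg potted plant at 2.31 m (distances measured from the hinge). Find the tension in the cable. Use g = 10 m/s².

Take moments about the hinge.
Potted plant: 10.4 × 10 = 104 N down at 2.31 m → arm 2.31 m, τ = 104 × 2.31 = 240.2 N·m clockwise.
Total clockwise load moment = 240.2 N·m.
The cable tension T acts at 1.6 m; only its component perpendicular to the bar, T sinθ, produces torque. sin 33.1° = 0.5461.
Balancing moments: T × 1.6 × 0.5461 = 240.2, giving T = 240.2 / 0.8738 = 275 N.

T ≈ 275 N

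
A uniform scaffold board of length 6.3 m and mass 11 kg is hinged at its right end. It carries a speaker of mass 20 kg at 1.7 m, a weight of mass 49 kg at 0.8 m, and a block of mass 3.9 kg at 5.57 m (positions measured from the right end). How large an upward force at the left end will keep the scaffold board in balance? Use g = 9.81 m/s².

Taking torques about the right end:
Beam weight: 11 × 9.81 = 107.9 N down at 3.15 m → arm 3.15 m, τ = 107.9 × 3.15 = 339.9 N·m counterclockwise.
Speaker: 20 × 9.81 = 196.2 N down at 1.7 m → arm 1.7 m, τ = 196.2 × 1.7 = 333.5 N·m counterclockwise.
Weight: 49 × 9.81 = 480.7 N down at 0.8 m → arm 0.8 m, τ = 480.7 × 0.8 = 384.6 N·m counterclockwise.
Block: 3.9 × 9.81 = 38.26 N down at 5.57 m → arm 5.57 m, τ = 38.26 × 5.57 = 213.1 N·m counterclockwise.
Net moment of the loads = 1271 N·m counterclockwise.
The upward force F acts at the left end, arm 6.3 m, giving F × 6.3 clockwise.
Στ = 0 ⇒ F × 6.3 = 1271 ⇒ F = 1271 / 6.3 = 202 N.

F ≈ 202 N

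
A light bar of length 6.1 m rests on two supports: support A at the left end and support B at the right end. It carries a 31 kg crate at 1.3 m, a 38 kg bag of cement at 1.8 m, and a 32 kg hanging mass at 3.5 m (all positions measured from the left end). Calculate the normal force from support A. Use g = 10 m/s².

About support B:
Crate: 31 × 10 = 310 N down at 1.3 m → arm 4.8 m, τ = 310 × 4.8 = 1488 N·m counterclockwise.
Bag of cement: 38 × 10 = 380 N down at 1.8 m → arm 4.3 m, τ = 380 × 4.3 = 1634 N·m counterclockwise.
Hanging mass: 32 × 10 = 320 N down at 3.5 m → arm 2.6 m, τ = 320 × 2.6 = 832 N·m counterclockwise.
Net load moment about support B = 3954 N·m counterclockwise.
Reaction R at support A is upward at 0 m, arm 6.1 m → moment R × 6.1 clockwise.
Στ = 0 ⇒ R × 6.1 = 3954 ⇒ R = 648 N.

R_A ≈ 648 N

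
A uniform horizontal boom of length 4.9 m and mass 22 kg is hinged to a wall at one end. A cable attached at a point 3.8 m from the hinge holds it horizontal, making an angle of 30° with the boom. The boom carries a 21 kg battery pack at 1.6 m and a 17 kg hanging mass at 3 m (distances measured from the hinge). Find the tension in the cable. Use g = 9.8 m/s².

T ≈ 714 N

Take moments about the hinge.
Beam weight: 22 × 9.8 = 215.6 N down at 2.45 m → arm 2.45 m, τ = 215.6 × 2.45 = 528.2 N·m clockwise.
Battery pack: 21 × 9.8 = 205.8 N down at 1.6 m → arm 1.6 m, τ = 205.8 × 1.6 = 329.3 N·m clockwise.
Hanging mass: 17 × 9.8 = 166.6 N down at 3 m → arm 3 m, τ = 166.6 × 3 = 499.8 N·m clockwise.
Total clockwise load moment = 1357 N·m.
The cable tension T acts at 3.8 m; only its component perpendicular to the boom, T sinθ, produces torque. sin 30° = 0.5.
Setting net torque to zero: T × 3.8 × 0.5 = 1357 → T = 1357 / 1.9 = 714 N.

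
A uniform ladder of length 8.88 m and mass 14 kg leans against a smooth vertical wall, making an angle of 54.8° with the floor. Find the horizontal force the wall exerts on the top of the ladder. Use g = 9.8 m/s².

N_wall ≈ 48.4 N

Sum moments about the foot of the ladder (the floor normal and friction both act there and drop out).
Ladder weight 14×9.8 = 137.2 N acts at 4.44 m along the ladder; its horizontal arm is 4.44·cos54.8° = 2.559 m → τ = 351.1 N·m clockwise.
Wall normal N acts horizontally at the top; its moment arm is the height L sinθ = 8.88·sin54.8° = 7.256 m, counterclockwise.
Balancing moments: N × 7.256 = 351.1, giving N = 48.4 N.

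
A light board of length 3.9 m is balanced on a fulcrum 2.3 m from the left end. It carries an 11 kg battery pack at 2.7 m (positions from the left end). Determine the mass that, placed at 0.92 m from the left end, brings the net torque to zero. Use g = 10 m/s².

m ≈ 3.19 kg

Taking torques about the fulcrum (at 2.3 m from the left end):
Battery pack: 11 × 10 = 110 N down at 2.7 m → arm 0.4 m, τ = 110 × 0.4 = 44 N·m clockwise.
Net moment of known loads = 44 N·m clockwise.
An unknown mass m at 0.92 m has arm 1.38 m; its moment is m·g·1.38 counterclockwise.
For rotational equilibrium, m × 10 × 1.38 = 44, so m = 44 / (10 × 1.38) = 3.19 kg.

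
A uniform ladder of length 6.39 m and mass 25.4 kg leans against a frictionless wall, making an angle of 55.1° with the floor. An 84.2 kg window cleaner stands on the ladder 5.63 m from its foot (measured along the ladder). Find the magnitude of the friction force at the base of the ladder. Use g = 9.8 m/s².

About the foot of the ladder:
Ladder weight 25.4×9.8 = 248.9 N acts at 3.195 m along the ladder; its horizontal arm is 3.195·cos55.1° = 1.828 m → τ = 455 N·m clockwise.
Window cleaner: 84.2×9.8 = 825.2 N at 5.63 m → arm 3.221 m → τ = 2658 N·m clockwise.
Wall normal N acts horizontally at the top; its moment arm is the height L sinθ = 6.39·sin55.1° = 5.241 m, counterclockwise.
Setting net torque to zero: N × 5.241 = 3113 → N = 594 N.
ΣFx = 0: friction at the foot balances the wall's push, so f = N_wall = 594 N.

f ≈ 594 N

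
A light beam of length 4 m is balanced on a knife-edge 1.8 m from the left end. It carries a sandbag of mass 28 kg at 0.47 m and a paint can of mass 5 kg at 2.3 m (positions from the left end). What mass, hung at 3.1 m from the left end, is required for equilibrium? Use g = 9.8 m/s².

Choose the knife-edge (at 1.8 m from the left end) as the axis so the support reaction has zero arm there.
Sandbag: 28 × 9.8 = 274.4 N down at 0.47 m → arm 1.33 m, τ = 274.4 × 1.33 = 365 N·m counterclockwise.
Paint can: 5 × 9.8 = 49 N down at 2.3 m → arm 0.5 m, τ = 49 × 0.5 = 24.5 N·m clockwise.
Net moment of known loads = 340.5 N·m counterclockwise.
An unknown mass m at 3.1 m has arm 1.3 m; its moment is m·g·1.3 clockwise.
Στ = 0 ⇒ m × 9.8 × 1.3 = 340.5 ⇒ m = 340.5 / (9.8 × 1.3) = 26.7 kg.

m ≈ 26.7 kg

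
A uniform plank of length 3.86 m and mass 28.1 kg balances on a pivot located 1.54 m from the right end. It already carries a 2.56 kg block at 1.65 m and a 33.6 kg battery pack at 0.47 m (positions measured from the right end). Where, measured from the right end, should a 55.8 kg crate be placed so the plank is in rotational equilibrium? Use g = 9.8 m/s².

Choose the pivot (at 1.54 m from the right end) as the axis so the support reaction has zero arm there.
Beam weight: 28.1 × 9.8 = 275.4 N down at 1.93 m → arm 0.39 m, τ = 275.4 × 0.39 = 107.4 N·m counterclockwise.
Block: 2.56 × 9.8 = 25.09 N down at 1.65 m → arm 0.11 m, τ = 25.09 × 0.11 = 2.76 N·m counterclockwise.
Battery pack: 33.6 × 9.8 = 329.3 N down at 0.47 m → arm 1.07 m, τ = 329.3 × 1.07 = 352.4 N·m clockwise.
Net moment of existing loads = 242.2 N·m clockwise.
The crate weighs 55.8 × 9.8 = 546.8 N and must supply an equal counterclockwise moment, so its lever arm about the pivot is 242.2 / 546.8 = 0.443 m.
That puts it at 1.54 + 0.443 = 1.98 m from the right end.

x ≈ 1.98 m from the right end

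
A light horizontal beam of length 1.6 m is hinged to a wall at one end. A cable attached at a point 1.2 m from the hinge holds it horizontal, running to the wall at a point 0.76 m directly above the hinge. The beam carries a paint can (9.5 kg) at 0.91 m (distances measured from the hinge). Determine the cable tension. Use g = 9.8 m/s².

T ≈ 132 N

Taking torques about the hinge:
Paint can: 9.5 × 9.8 = 93.1 N down at 0.91 m → arm 0.91 m, τ = 93.1 × 0.91 = 84.72 N·m clockwise.
Total clockwise load moment = 84.72 N·m.
The cable tension T acts at 1.2 m; only its component perpendicular to the beam, T sinθ, produces torque. sinθ = h/√(h²+d²) = 0.76/√(0.76²+1.2²) = 0.5351.
Στ = 0 ⇒ T × 1.2 × 0.5351 = 84.72 ⇒ T = 84.72 / 0.6421 = 132 N.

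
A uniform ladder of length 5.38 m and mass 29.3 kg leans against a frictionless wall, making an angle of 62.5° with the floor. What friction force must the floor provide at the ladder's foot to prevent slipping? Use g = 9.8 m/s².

f ≈ 74.7 N

Choose the foot of the ladder as the axis so the floor normal and friction both act there and drop out.
Ladder weight 29.3×9.8 = 287.1 N acts at 2.69 m along the ladder; its horizontal arm is 2.69·cos62.5° = 1.242 m → τ = 356.6 N·m clockwise.
Wall normal N acts horizontally at the top; its moment arm is the height L sinθ = 5.38·sin62.5° = 4.772 m, counterclockwise.
Balancing moments: N × 4.772 = 356.6, giving N = 74.7 N.
ΣFx = 0: friction at the foot balances the wall's push, so f = N_wall = 74.7 N.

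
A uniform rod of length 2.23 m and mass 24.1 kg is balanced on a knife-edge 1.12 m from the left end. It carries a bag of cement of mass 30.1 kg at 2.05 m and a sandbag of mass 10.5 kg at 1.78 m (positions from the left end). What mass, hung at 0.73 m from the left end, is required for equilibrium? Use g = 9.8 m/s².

m ≈ 89.2 kg

About the knife-edge (at 1.12 m from the left end):
Beam weight: 24.1 × 9.8 = 236.2 N down at 1.115 m → arm 0.005 m, τ = 236.2 × 0.005 = 1.181 N·m counterclockwise.
Bag of cement: 30.1 × 9.8 = 295 N down at 2.05 m → arm 0.93 m, τ = 295 × 0.93 = 274.4 N·m clockwise.
Sandbag: 10.5 × 9.8 = 102.9 N down at 1.78 m → arm 0.66 m, τ = 102.9 × 0.66 = 67.91 N·m clockwise.
Net moment of known loads = 341.1 N·m clockwise.
An unknown mass m at 0.73 m has arm 0.39 m; its moment is m·g·0.39 counterclockwise.
Balancing moments: m × 9.8 × 0.39 = 341.1, giving m = 341.1 / (9.8 × 0.39) = 89.2 kg.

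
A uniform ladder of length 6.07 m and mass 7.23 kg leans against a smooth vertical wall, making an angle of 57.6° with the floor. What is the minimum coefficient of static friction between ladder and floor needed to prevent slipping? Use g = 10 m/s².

μ_min ≈ 0.317

Sum moments about the foot of the ladder (the floor normal and friction both act there and drop out).
Ladder weight 7.23×10 = 72.3 N acts at 3.035 m along the ladder; its horizontal arm is 3.035·cos57.6° = 1.626 m → τ = 117.6 N·m clockwise.
Wall normal N acts horizontally at the top; its moment arm is the height L sinθ = 6.07·sin57.6° = 5.125 m, counterclockwise.
Στ = 0 ⇒ N × 5.125 = 117.6 ⇒ N = 22.95 N.
ΣFx = 0 ⇒ f = N_wall = 22.95 N. ΣFy = 0 ⇒ N_floor = 72.3 N.
μ_min = f / N_floor = 22.95 / 72.3 = 0.317.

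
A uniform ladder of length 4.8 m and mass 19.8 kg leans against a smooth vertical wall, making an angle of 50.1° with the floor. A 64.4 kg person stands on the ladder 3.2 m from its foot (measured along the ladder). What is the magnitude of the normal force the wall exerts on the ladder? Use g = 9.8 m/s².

N_wall ≈ 433 N

Take moments about the foot of the ladder.
Ladder weight 19.8×9.8 = 194 N acts at 2.4 m along the ladder; its horizontal arm is 2.4·cos50.1° = 1.539 m → τ = 298.6 N·m clockwise.
Person: 64.4×9.8 = 631.1 N at 3.2 m → arm 2.053 m → τ = 1296 N·m clockwise.
Wall normal N acts horizontally at the top; its moment arm is the height L sinθ = 4.8·sin50.1° = 3.682 m, counterclockwise.
Setting net torque to zero: N × 3.682 = 1595 → N = 433 N.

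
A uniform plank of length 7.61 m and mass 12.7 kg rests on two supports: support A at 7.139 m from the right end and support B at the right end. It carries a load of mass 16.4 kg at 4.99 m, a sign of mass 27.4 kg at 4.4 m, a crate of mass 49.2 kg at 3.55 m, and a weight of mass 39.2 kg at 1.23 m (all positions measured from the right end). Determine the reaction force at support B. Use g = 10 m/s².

R_B ≈ 786 N

Sum moments about support A (its reaction then has zero moment arm).
Beam weight: 12.7 × 10 = 127 N down at 3.805 m → arm 3.334 m, τ = 127 × 3.334 = 423.4 N·m clockwise.
Load: 16.4 × 10 = 164 N down at 4.99 m → arm 2.149 m, τ = 164 × 2.149 = 352.4 N·m clockwise.
Sign: 27.4 × 10 = 274 N down at 4.4 m → arm 2.739 m, τ = 274 × 2.739 = 750.5 N·m clockwise.
Crate: 49.2 × 10 = 492 N down at 3.55 m → arm 3.589 m, τ = 492 × 3.589 = 1766 N·m clockwise.
Weight: 39.2 × 10 = 392 N down at 1.23 m → arm 5.909 m, τ = 392 × 5.909 = 2316 N·m clockwise.
Net load moment about support A = 5608 N·m clockwise.
Reaction R at support B is upward at 0 m, arm 7.139 m → moment R × 7.139 counterclockwise.
Setting net torque to zero: R × 7.139 = 5608 → R = 786 N.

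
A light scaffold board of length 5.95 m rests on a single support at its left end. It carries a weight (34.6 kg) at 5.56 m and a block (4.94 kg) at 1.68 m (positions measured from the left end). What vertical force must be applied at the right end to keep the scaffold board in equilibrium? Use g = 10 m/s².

F ≈ 337 N

Choose the left end as the axis so the unknown pivot reaction has zero arm there.
Weight: 34.6 × 10 = 346 N down at 5.56 m → arm 5.56 m, τ = 346 × 5.56 = 1924 N·m clockwise.
Block: 4.94 × 10 = 49.4 N down at 1.68 m → arm 1.68 m, τ = 49.4 × 1.68 = 82.99 N·m clockwise.
Net moment of the loads = 2007 N·m clockwise.
The upward force F acts at the right end, arm 5.95 m, giving F × 5.95 counterclockwise.
Balancing moments: F × 5.95 = 2007, giving F = 2007 / 5.95 = 337 N.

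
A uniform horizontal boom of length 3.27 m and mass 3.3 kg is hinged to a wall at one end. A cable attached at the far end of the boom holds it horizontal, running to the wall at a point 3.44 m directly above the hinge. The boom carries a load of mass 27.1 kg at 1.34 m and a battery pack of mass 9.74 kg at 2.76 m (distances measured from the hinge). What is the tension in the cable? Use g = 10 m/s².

T ≈ 289 N

Sum moments about the hinge (the unknown hinge reaction has zero arm there).
Beam weight: 3.3 × 10 = 33 N down at 1.635 m → arm 1.635 m, τ = 33 × 1.635 = 53.95 N·m clockwise.
Load: 27.1 × 10 = 271 N down at 1.34 m → arm 1.34 m, τ = 271 × 1.34 = 363.1 N·m clockwise.
Battery pack: 9.74 × 10 = 97.4 N down at 2.76 m → arm 2.76 m, τ = 97.4 × 2.76 = 268.8 N·m clockwise.
Total clockwise load moment = 685.9 N·m.
The cable tension T acts at 3.27 m; only its component perpendicular to the boom, T sinθ, produces torque. sinθ = h/√(h²+d²) = 3.44/√(3.44²+3.27²) = 0.7248.
Στ = 0 ⇒ T × 3.27 × 0.7248 = 685.9 ⇒ T = 685.9 / 2.37 = 289 N.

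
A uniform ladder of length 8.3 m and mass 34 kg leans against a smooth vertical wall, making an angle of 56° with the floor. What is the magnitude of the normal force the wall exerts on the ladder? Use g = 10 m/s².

N_wall ≈ 115 N

Take moments about the foot of the ladder.
Ladder weight 34×10 = 340 N acts at 4.15 m along the ladder; its horizontal arm is 4.15·cos56° = 2.321 m → τ = 789.1 N·m clockwise.
Wall normal N acts horizontally at the top; its moment arm is the height L sinθ = 8.3·sin56° = 6.881 m, counterclockwise.
Setting net torque to zero: N × 6.881 = 789.1 → N = 115 N.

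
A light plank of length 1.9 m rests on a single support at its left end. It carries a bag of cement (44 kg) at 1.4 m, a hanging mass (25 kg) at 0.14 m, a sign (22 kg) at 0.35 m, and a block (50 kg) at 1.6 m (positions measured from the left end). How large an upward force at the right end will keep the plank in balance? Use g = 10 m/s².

F ≈ 804 N

Choose the left end as the axis so the unknown pivot reaction has zero arm there.
Bag of cement: 44 × 10 = 440 N down at 1.4 m → arm 1.4 m, τ = 440 × 1.4 = 616 N·m clockwise.
Hanging mass: 25 × 10 = 250 N down at 0.14 m → arm 0.14 m, τ = 250 × 0.14 = 35 N·m clockwise.
Sign: 22 × 10 = 220 N down at 0.35 m → arm 0.35 m, τ = 220 × 0.35 = 77 N·m clockwise.
Block: 50 × 10 = 500 N down at 1.6 m → arm 1.6 m, τ = 500 × 1.6 = 800 N·m clockwise.
Net moment of the loads = 1528 N·m clockwise.
The upward force F acts at the right end, arm 1.9 m, giving F × 1.9 counterclockwise.
Setting net torque to zero: F × 1.9 = 1528 → F = 1528 / 1.9 = 804 N.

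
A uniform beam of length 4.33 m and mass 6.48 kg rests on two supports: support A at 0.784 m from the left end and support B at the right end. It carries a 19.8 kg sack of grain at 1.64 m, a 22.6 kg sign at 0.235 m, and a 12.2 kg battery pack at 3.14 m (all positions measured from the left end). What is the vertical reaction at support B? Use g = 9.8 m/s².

Take moments about support A.
Beam weight: 6.48 × 9.8 = 63.5 N down at 2.165 m → arm 1.381 m, τ = 63.5 × 1.381 = 87.69 N·m clockwise.
Sack of grain: 19.8 × 9.8 = 194 N down at 1.64 m → arm 0.856 m, τ = 194 × 0.856 = 166.1 N·m clockwise.
Sign: 22.6 × 9.8 = 221.5 N down at 0.235 m → arm 0.549 m, τ = 221.5 × 0.549 = 121.6 N·m counterclockwise.
Battery pack: 12.2 × 9.8 = 119.6 N down at 3.14 m → arm 2.356 m, τ = 119.6 × 2.356 = 281.8 N·m clockwise.
Net load moment about support A = 414 N·m clockwise.
Reaction R at support B is upward at 4.33 m, arm 3.546 m → moment R × 3.546 counterclockwise.
Balancing moments: R × 3.546 = 414, giving R = 117 N.

R_B ≈ 117 N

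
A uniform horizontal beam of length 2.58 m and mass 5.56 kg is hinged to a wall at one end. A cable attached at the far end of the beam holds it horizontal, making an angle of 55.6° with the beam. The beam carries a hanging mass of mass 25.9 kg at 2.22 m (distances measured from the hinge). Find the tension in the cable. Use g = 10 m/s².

T ≈ 304 N

Sum moments about the hinge (the unknown hinge reaction has zero arm there).
Beam weight: 5.56 × 10 = 55.6 N down at 1.29 m → arm 1.29 m, τ = 55.6 × 1.29 = 71.72 N·m clockwise.
Hanging mass: 25.9 × 10 = 259 N down at 2.22 m → arm 2.22 m, τ = 259 × 2.22 = 575 N·m clockwise.
Total clockwise load moment = 646.7 N·m.
The cable tension T acts at 2.58 m; only its component perpendicular to the beam, T sinθ, produces torque. sin 55.6° = 0.8251.
Setting net torque to zero: T × 2.58 × 0.8251 = 646.7 → T = 646.7 / 2.129 = 304 N.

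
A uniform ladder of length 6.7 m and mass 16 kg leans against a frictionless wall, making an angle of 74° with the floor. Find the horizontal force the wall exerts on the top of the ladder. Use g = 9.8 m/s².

About the foot of the ladder:
Ladder weight 16×9.8 = 156.8 N acts at 3.35 m along the ladder; its horizontal arm is 3.35·cos74° = 0.9234 m → τ = 144.8 N·m clockwise.
Wall normal N acts horizontally at the top; its moment arm is the height L sinθ = 6.7·sin74° = 6.44 m, counterclockwise.
Στ = 0 ⇒ N × 6.44 = 144.8 ⇒ N = 22.5 N.

N_wall ≈ 22.5 N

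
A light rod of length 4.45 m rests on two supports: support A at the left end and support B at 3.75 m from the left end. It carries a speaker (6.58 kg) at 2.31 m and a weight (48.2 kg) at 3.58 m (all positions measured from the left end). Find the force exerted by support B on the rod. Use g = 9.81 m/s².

Take moments about support A.
Speaker: 6.58 × 9.81 = 64.55 N down at 2.31 m → arm 2.31 m, τ = 64.55 × 2.31 = 149.1 N·m clockwise.
Weight: 48.2 × 9.81 = 472.8 N down at 3.58 m → arm 3.58 m, τ = 472.8 × 3.58 = 1693 N·m clockwise.
Net load moment about support A = 1842 N·m clockwise.
Reaction R at support B is upward at 3.75 m, arm 3.75 m → moment R × 3.75 counterclockwise.
Setting net torque to zero: R × 3.75 = 1842 → R = 491 N.

R_B ≈ 491 N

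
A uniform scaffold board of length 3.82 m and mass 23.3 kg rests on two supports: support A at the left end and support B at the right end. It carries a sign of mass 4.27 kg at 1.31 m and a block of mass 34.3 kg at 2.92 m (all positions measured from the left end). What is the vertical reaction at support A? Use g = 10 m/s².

Taking torques about support B:
Beam weight: 23.3 × 10 = 233 N down at 1.91 m → arm 1.91 m, τ = 233 × 1.91 = 445 N·m counterclockwise.
Sign: 4.27 × 10 = 42.7 N down at 1.31 m → arm 2.51 m, τ = 42.7 × 2.51 = 107.2 N·m counterclockwise.
Block: 34.3 × 10 = 343 N down at 2.92 m → arm 0.9 m, τ = 343 × 0.9 = 308.7 N·m counterclockwise.
Net load moment about support B = 860.9 N·m counterclockwise.
Reaction R at support A is upward at 0 m, arm 3.82 m → moment R × 3.82 clockwise.
For rotational equilibrium, R × 3.82 = 860.9, so R = 225 N.

R_A ≈ 225 N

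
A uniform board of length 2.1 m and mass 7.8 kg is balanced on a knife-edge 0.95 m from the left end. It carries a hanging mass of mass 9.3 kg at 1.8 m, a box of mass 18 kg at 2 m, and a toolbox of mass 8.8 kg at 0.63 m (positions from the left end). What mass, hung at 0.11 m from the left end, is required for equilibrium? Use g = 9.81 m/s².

Choose the knife-edge (at 0.95 m from the left end) as the axis so the support reaction has zero arm there.
Beam weight: 7.8 × 9.81 = 76.52 N down at 1.05 m → arm 0.1 m, τ = 76.52 × 0.1 = 7.652 N·m clockwise.
Hanging mass: 9.3 × 9.81 = 91.23 N down at 1.8 m → arm 0.85 m, τ = 91.23 × 0.85 = 77.55 N·m clockwise.
Box: 18 × 9.81 = 176.6 N down at 2 m → arm 1.05 m, τ = 176.6 × 1.05 = 185.4 N·m clockwise.
Toolbox: 8.8 × 9.81 = 86.33 N down at 0.63 m → arm 0.32 m, τ = 86.33 × 0.32 = 27.63 N·m counterclockwise.
Net moment of known loads = 243 N·m clockwise.
An unknown mass m at 0.11 m has arm 0.84 m; its moment is m·g·0.84 counterclockwise.
Balancing moments: m × 9.81 × 0.84 = 243, giving m = 243 / (9.81 × 0.84) = 29.5 kg.

m ≈ 29.5 kg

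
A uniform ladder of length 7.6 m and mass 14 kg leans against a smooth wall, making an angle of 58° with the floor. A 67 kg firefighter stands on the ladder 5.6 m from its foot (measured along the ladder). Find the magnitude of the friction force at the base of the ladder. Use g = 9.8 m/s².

Sum moments about the foot of the ladder (the floor normal and friction both act there and drop out).
Ladder weight 14×9.8 = 137.2 N acts at 3.8 m along the ladder; its horizontal arm is 3.8·cos58° = 2.014 m → τ = 276.3 N·m clockwise.
Firefighter: 67×9.8 = 656.6 N at 5.6 m → arm 2.968 m → τ = 1949 N·m clockwise.
Wall normal N acts horizontally at the top; its moment arm is the height L sinθ = 7.6·sin58° = 6.445 m, counterclockwise.
For rotational equilibrium, N × 6.445 = 2225, so N = 345 N.
ΣFx = 0: friction at the foot balances the wall's push, so f = N_wall = 345 N.

f ≈ 345 N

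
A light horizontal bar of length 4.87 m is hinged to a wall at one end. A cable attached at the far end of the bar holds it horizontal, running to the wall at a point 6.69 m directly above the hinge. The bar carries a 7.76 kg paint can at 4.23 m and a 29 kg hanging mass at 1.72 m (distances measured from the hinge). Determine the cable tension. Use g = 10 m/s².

T ≈ 210 N

About the hinge:
Paint can: 7.76 × 10 = 77.6 N down at 4.23 m → arm 4.23 m, τ = 77.6 × 4.23 = 328.2 N·m clockwise.
Hanging mass: 29 × 10 = 290 N down at 1.72 m → arm 1.72 m, τ = 290 × 1.72 = 498.8 N·m clockwise.
Total clockwise load moment = 827 N·m.
The cable tension T acts at 4.87 m; only its component perpendicular to the bar, T sinθ, produces torque. sinθ = h/√(h²+d²) = 6.69/√(6.69²+4.87²) = 0.8085.
Balancing moments: T × 4.87 × 0.8085 = 827, giving T = 827 / 3.937 = 210 N.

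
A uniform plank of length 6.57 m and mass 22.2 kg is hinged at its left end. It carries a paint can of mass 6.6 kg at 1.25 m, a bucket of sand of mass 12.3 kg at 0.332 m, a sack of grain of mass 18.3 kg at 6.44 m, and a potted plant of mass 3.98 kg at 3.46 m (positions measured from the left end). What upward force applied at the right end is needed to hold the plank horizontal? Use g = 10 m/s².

Taking torques about the left end:
Beam weight: 22.2 × 10 = 222 N down at 3.285 m → arm 3.285 m, τ = 222 × 3.285 = 729.3 N·m clockwise.
Paint can: 6.6 × 10 = 66 N down at 1.25 m → arm 1.25 m, τ = 66 × 1.25 = 82.5 N·m clockwise.
Bucket of sand: 12.3 × 10 = 123 N down at 0.332 m → arm 0.332 m, τ = 123 × 0.332 = 40.84 N·m clockwise.
Sack of grain: 18.3 × 10 = 183 N down at 6.44 m → arm 6.44 m, τ = 183 × 6.44 = 1179 N·m clockwise.
Potted plant: 3.98 × 10 = 39.8 N down at 3.46 m → arm 3.46 m, τ = 39.8 × 3.46 = 137.7 N·m clockwise.
Net moment of the loads = 2169 N·m clockwise.
The upward force F acts at the right end, arm 6.57 m, giving F × 6.57 counterclockwise.
Balancing moments: F × 6.57 = 2169, giving F = 2169 / 6.57 = 330 N.

F ≈ 330 N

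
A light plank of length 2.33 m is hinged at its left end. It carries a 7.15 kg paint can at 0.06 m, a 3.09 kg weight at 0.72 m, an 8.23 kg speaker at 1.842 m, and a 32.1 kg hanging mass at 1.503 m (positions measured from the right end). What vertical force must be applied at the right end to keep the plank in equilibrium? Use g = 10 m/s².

F ≈ 222 N

Sum moments about the left end (the unknown pivot reaction has zero arm there).
Paint can: 7.15 × 10 = 71.5 N down at 0.06 m → arm 2.27 m, τ = 71.5 × 2.27 = 162.3 N·m clockwise.
Weight: 3.09 × 10 = 30.9 N down at 0.72 m → arm 1.61 m, τ = 30.9 × 1.61 = 49.75 N·m clockwise.
Speaker: 8.23 × 10 = 82.3 N down at 1.842 m → arm 0.488 m, τ = 82.3 × 0.488 = 40.16 N·m clockwise.
Hanging mass: 32.1 × 10 = 321 N down at 1.503 m → arm 0.827 m, τ = 321 × 0.827 = 265.5 N·m clockwise.
Net moment of the loads = 517.7 N·m clockwise.
The upward force F acts at the right end, arm 2.33 m, giving F × 2.33 counterclockwise.
Setting net torque to zero: F × 2.33 = 517.7 → F = 517.7 / 2.33 = 222 N.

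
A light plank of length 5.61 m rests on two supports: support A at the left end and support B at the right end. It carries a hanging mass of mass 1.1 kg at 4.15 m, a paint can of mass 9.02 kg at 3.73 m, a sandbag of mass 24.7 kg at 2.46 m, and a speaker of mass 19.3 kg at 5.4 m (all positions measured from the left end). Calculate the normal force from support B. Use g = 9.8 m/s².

Taking torques about support A:
Hanging mass: 1.1 × 9.8 = 10.78 N down at 4.15 m → arm 4.15 m, τ = 10.78 × 4.15 = 44.74 N·m clockwise.
Paint can: 9.02 × 9.8 = 88.4 N down at 3.73 m → arm 3.73 m, τ = 88.4 × 3.73 = 329.7 N·m clockwise.
Sandbag: 24.7 × 9.8 = 242.1 N down at 2.46 m → arm 2.46 m, τ = 242.1 × 2.46 = 595.6 N·m clockwise.
Speaker: 19.3 × 9.8 = 189.1 N down at 5.4 m → arm 5.4 m, τ = 189.1 × 5.4 = 1021 N·m clockwise.
Net load moment about support A = 1991 N·m clockwise.
Reaction R at support B is upward at 5.61 m, arm 5.61 m → moment R × 5.61 counterclockwise.
For rotational equilibrium, R × 5.61 = 1991, so R = 355 N.

R_B ≈ 355 N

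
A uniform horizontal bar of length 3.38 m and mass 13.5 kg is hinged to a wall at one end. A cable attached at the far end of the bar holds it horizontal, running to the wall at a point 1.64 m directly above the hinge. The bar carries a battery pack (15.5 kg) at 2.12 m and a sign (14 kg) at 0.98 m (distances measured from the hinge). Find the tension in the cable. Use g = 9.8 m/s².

Choose the hinge as the axis so the unknown hinge reaction has zero arm there.
Beam weight: 13.5 × 9.8 = 132.3 N down at 1.69 m → arm 1.69 m, τ = 132.3 × 1.69 = 223.6 N·m clockwise.
Battery pack: 15.5 × 9.8 = 151.9 N down at 2.12 m → arm 2.12 m, τ = 151.9 × 2.12 = 322 N·m clockwise.
Sign: 14 × 9.8 = 137.2 N down at 0.98 m → arm 0.98 m, τ = 137.2 × 0.98 = 134.5 N·m clockwise.
Total clockwise load moment = 680.1 N·m.
The cable tension T acts at 3.38 m; only its component perpendicular to the bar, T sinθ, produces torque. sinθ = h/√(h²+d²) = 1.64/√(1.64²+3.38²) = 0.4365.
Setting net torque to zero: T × 3.38 × 0.4365 = 680.1 → T = 680.1 / 1.475 = 461 N.

T ≈ 461 N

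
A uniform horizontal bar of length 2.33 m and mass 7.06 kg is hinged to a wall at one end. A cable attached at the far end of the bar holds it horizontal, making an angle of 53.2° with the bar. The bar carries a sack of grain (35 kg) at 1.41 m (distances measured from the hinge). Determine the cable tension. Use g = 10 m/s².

T ≈ 309 N

Take moments about the hinge.
Beam weight: 7.06 × 10 = 70.6 N down at 1.165 m → arm 1.165 m, τ = 70.6 × 1.165 = 82.25 N·m clockwise.
Sack of grain: 35 × 10 = 350 N down at 1.41 m → arm 1.41 m, τ = 350 × 1.41 = 493.5 N·m clockwise.
Total clockwise load moment = 575.8 N·m.
The cable tension T acts at 2.33 m; only its component perpendicular to the bar, T sinθ, produces torque. sin 53.2° = 0.8007.
For rotational equilibrium, T × 2.33 × 0.8007 = 575.8, so T = 575.8 / 1.866 = 309 N.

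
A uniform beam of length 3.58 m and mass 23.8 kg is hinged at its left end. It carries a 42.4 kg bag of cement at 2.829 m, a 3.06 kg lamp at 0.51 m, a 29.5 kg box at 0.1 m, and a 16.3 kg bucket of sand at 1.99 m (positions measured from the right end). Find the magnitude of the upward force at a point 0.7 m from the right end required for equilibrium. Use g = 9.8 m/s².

Taking torques about the left end:
Beam weight: 23.8 × 9.8 = 233.2 N down at 1.79 m → arm 1.79 m, τ = 233.2 × 1.79 = 417.4 N·m clockwise.
Bag of cement: 42.4 × 9.8 = 415.5 N down at 2.829 m → arm 0.751 m, τ = 415.5 × 0.751 = 312 N·m clockwise.
Lamp: 3.06 × 9.8 = 29.99 N down at 0.51 m → arm 3.07 m, τ = 29.99 × 3.07 = 92.07 N·m clockwise.
Box: 29.5 × 9.8 = 289.1 N down at 0.1 m → arm 3.48 m, τ = 289.1 × 3.48 = 1006 N·m clockwise.
Bucket of sand: 16.3 × 9.8 = 159.7 N down at 1.99 m → arm 1.59 m, τ = 159.7 × 1.59 = 253.9 N·m clockwise.
Net moment of the loads = 2081 N·m clockwise.
The upward force F acts at a point 0.7 m from the right end, arm 2.88 m, giving F × 2.88 counterclockwise.
Balancing moments: F × 2.88 = 2081, giving F = 2081 / 2.88 = 723 N.

F ≈ 723 N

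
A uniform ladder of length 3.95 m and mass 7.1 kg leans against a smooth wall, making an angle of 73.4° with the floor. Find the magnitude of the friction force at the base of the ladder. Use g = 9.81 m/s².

Sum moments about the foot of the ladder (the floor normal and friction both act there and drop out).
Ladder weight 7.1×9.81 = 69.65 N acts at 1.975 m along the ladder; its horizontal arm is 1.975·cos73.4° = 0.5642 m → τ = 39.3 N·m clockwise.
Wall normal N acts horizontally at the top; its moment arm is the height L sinθ = 3.95·sin73.4° = 3.785 m, counterclockwise.
For rotational equilibrium, N × 3.785 = 39.3, so N = 10.4 N.
ΣFx = 0: friction at the foot balances the wall's push, so f = N_wall = 10.4 N.

f ≈ 10.4 N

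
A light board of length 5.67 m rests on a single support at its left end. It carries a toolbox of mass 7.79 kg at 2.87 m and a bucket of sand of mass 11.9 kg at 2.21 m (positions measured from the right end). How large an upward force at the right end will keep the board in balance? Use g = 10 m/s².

About the left end:
Toolbox: 7.79 × 10 = 77.9 N down at 2.87 m → arm 2.8 m, τ = 77.9 × 2.8 = 218.1 N·m clockwise.
Bucket of sand: 11.9 × 10 = 119 N down at 2.21 m → arm 3.46 m, τ = 119 × 3.46 = 411.7 N·m clockwise.
Net moment of the loads = 629.8 N·m clockwise.
The upward force F acts at the right end, arm 5.67 m, giving F × 5.67 counterclockwise.
Setting net torque to zero: F × 5.67 = 629.8 → F = 629.8 / 5.67 = 111 N.

F ≈ 111 N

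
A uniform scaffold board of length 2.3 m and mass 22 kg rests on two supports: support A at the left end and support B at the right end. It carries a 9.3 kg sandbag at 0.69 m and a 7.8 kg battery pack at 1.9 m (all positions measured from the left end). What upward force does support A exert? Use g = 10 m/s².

Choose support B as the axis so its reaction then has zero moment arm.
Beam weight: 22 × 10 = 220 N down at 1.15 m → arm 1.15 m, τ = 220 × 1.15 = 253 N·m counterclockwise.
Sandbag: 9.3 × 10 = 93 N down at 0.69 m → arm 1.61 m, τ = 93 × 1.61 = 149.7 N·m counterclockwise.
Battery pack: 7.8 × 10 = 78 N down at 1.9 m → arm 0.4 m, τ = 78 × 0.4 = 31.2 N·m counterclockwise.
Net load moment about support B = 433.9 N·m counterclockwise.
Reaction R at support A is upward at 0 m, arm 2.3 m → moment R × 2.3 clockwise.
Balancing moments: R × 2.3 = 433.9, giving R = 189 N.

R_A ≈ 189 N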